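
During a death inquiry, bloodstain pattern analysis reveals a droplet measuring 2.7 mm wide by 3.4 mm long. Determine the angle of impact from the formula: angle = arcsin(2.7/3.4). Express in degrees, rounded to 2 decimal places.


Blood spatter impact angle calculation:
width / length = 2.7 / 3.4 = 0.794118
angle = arcsin(0.794118)
angle = 52.57 degrees

52.57


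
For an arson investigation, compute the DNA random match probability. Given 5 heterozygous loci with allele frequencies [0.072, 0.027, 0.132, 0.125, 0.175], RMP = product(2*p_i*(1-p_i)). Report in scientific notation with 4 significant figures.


Computing RMP for 5 loci:
Locus 1: 2 * 0.072 * 0.928 = 0.133632
Locus 2: 2 * 0.027 * 0.973 = 0.052542
Locus 3: 2 * 0.132 * 0.868 = 0.229152
Locus 4: 2 * 0.125 * 0.875 = 0.21875
Locus 5: 2 * 0.175 * 0.825 = 0.28875
RMP = 1.016e-04

1.016e-04


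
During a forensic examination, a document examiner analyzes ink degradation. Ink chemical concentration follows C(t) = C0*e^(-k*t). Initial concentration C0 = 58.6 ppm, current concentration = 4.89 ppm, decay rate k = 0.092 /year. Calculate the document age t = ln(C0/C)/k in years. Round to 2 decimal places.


Document age estimation:
C0/C = 58.6 / 4.89 = 11.98364
ln(C0/C) = 2.483542
t = 2.483542 / 0.092 = 27.00 years

27.00


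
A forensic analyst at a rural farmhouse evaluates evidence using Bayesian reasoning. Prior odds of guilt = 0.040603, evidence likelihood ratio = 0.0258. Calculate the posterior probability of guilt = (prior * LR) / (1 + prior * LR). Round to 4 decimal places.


Bayesian evidence evaluation:
Posterior odds = prior_odds * LR = 0.040603 * 0.0258 = 0.001047557
Posterior probability = posterior_odds / (1 + posterior_odds)
= 0.001047557 / (1 + 0.001047557)
= 0.001047557 / 1.001047557
= 0.0010

0.0010


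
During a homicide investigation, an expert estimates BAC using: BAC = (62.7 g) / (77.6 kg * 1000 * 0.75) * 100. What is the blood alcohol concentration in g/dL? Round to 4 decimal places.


Applying the Widmark formula:
BAC = (dose_g / (body_wt * 1000 * r)) * 100
Denominator = 77.6 * 1000 * 0.75 = 58200
BAC = (62.7 / 58200) * 100
BAC = 0.1077 g/dL

0.1077


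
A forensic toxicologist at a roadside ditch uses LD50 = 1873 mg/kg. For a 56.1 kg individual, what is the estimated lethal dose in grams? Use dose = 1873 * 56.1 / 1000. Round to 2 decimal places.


Lethal dose calculation:
Lethal dose = LD50 * body_weight / 1000
= 1873 * 56.1 / 1000
= 105075.3 / 1000
= 105.08 g

105.08


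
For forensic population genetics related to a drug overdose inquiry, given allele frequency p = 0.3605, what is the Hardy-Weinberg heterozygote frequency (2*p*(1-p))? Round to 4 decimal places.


Hardy-Weinberg heterozygote frequency:
q = 1 - p = 1 - 0.3605 = 0.6395
2pq = 2 * 0.3605 * 0.6395 = 0.4611

0.4611


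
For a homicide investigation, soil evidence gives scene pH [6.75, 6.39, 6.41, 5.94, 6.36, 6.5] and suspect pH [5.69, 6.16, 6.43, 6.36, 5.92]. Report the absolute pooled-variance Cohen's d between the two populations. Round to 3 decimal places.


Pooled-variance Cohen's d for soil pH comparison:
Scene mean = 38.35 / 6 = 6.391667
Suspect mean = 30.56 / 5 = 6.112
Scene sample variance s_s^2 = 0.069097
Suspect sample variance s_c^2 = 0.09497
Pooled variance = ((n_s-1)*s_s^2 + (n_c-1)*s_c^2) / (n_s + n_c - 2) = 0.080596
Pooled SD = sqrt(0.080596) = 0.283894
Mean difference = 0.279667
|d| = |0.279667| / 0.283894 = 0.985

0.985


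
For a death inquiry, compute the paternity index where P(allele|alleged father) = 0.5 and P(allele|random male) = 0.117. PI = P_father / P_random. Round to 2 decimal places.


Paternity Index calculation:
PI = P(allele|father) / P(allele|random)
PI = 0.5 / 0.117
PI = 4.27

4.27


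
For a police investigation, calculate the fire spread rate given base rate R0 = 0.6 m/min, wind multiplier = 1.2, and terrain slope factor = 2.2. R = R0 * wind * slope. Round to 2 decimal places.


Fire spread rate calculation:
R = R0 * wind_factor * slope_factor
= 0.6 * 1.2 * 2.2
= 0.72 * 2.2
= 1.58 m/min

1.58


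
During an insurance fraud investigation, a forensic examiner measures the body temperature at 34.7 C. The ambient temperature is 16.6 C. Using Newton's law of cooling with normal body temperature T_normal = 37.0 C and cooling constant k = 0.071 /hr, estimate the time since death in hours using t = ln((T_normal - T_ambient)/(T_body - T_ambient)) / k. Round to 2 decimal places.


Using Newton's law of cooling:
t = ln((T_normal - T_ambient) / (T_body - T_ambient)) / k
T_normal - T_ambient = 20.4
T_body - T_ambient = 18.1
Ratio = 1.127072
ln(ratio) = 0.119623
t = 0.119623 / 0.071 = 1.68 hours

1.68


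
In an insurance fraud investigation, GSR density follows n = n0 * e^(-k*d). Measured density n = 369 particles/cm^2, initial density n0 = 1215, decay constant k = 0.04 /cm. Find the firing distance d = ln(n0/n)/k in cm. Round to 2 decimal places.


GSR distance calculation:
n0/n = 1215 / 369 = 3.292683
ln(n0/n) = 1.191703
d = 1.191703 / 0.04 = 29.79 cm

29.79


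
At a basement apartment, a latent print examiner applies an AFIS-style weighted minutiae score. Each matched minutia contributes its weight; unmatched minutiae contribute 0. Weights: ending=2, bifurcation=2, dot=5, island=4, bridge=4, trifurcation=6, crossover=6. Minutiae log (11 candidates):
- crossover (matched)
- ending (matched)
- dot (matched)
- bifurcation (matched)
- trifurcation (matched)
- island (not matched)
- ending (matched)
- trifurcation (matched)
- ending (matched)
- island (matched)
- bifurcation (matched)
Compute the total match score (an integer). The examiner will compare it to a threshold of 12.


Weighted minutiae match score:
  crossover: matched, +6 (running total 6)
  ending: matched, +2 (running total 8)
  dot: matched, +5 (running total 13)
  bifurcation: matched, +2 (running total 15)
  trifurcation: matched, +6 (running total 21)
  island: not matched, +0
  ending: matched, +2 (running total 23)
  trifurcation: matched, +6 (running total 29)
  ending: matched, +2 (running total 31)
  island: matched, +4 (running total 35)
  bifurcation: matched, +2 (running total 37)
Total score = 37
Threshold = 12; verdict = identification

37


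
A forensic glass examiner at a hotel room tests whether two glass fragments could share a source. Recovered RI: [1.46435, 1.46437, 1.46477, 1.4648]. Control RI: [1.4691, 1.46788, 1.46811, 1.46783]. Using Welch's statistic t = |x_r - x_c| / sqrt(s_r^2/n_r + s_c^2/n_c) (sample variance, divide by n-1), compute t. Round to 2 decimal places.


Welch's t-criterion for glass RI comparison:
Recovered mean = sum / n_r = 5.85829 / 4 = 1.4645725
Control mean = sum / n_c = 5.87292 / 4 = 1.46823
Recovered sample variance s_r^2 = 6.0425e-08
Control sample variance s_c^2 = 3.51267e-07
Welch SE (unpooled) = sqrt(s_r^2/n_r + s_c^2/n_c) = sqrt(1.51063e-08 + 8.78167e-08) = sqrt(1.02923e-07) = 0.000320816
|mean_r - mean_c| = 0.0036575
t = 0.0036575 / 0.000320816 = 11.40

11.40


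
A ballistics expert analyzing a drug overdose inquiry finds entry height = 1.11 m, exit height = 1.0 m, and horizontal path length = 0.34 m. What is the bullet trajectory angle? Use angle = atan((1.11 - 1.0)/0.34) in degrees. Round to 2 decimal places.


Bullet trajectory angle:
Height difference = 1.11 - 1.0 = 0.11 m
angle = atan(0.11 / 0.34)
angle = atan(0.323529)
angle = 17.93 degrees

17.93


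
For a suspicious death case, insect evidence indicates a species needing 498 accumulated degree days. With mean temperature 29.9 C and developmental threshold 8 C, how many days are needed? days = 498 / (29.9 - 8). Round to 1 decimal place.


Insect development time:
Effective temperature = avg_temp - T_base = 29.9 - 8 = 21.9 C
Days = ADD / effective_temp = 498 / 21.9 = 22.7 days

22.7


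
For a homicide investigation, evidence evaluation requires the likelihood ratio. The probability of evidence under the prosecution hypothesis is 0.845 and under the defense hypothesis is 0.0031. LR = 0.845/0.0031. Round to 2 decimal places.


Likelihood ratio calculation:
LR = P(E|Hp) / P(E|Hd)
LR = 0.845 / 0.0031
LR = 272.58

272.58


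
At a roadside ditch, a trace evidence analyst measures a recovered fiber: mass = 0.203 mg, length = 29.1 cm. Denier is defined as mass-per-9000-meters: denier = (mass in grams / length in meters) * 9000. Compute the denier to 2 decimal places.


Denier calculation:
Mass in grams = 0.203 mg / 1000 = 0.000203 g
Length in meters = 29.1 cm / 100 = 0.291 m
Linear density = mass / length = 0.000203 / 0.291 = 0.00069759 g/m
Denier = (g/m) * 9000 = 0.00069759 * 9000 = 6.28

6.28


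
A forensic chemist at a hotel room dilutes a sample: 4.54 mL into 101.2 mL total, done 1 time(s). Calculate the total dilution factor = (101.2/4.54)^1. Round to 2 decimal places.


Dilution factor calculation:
Single dilution = V_total / V_sample = 101.2 / 4.54 ≈ 22.290749
Number of dilutions = 1
Total DF = (101.2 / 4.54)^1 (full precision, rounded at the end) = 22.29

22.29


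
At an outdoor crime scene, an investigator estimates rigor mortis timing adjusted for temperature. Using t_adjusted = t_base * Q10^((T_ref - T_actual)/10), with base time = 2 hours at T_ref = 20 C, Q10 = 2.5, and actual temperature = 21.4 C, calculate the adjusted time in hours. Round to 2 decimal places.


Rigor mortis time adjustment:
Exponent = (T_ref - T_actual) / 10 = (20 - 21.4) / 10 = -0.14
Q10 factor = 2.5^-0.14 = 0.87961
t_adjusted = 2 * 0.87961 = 1.76 hours

1.76


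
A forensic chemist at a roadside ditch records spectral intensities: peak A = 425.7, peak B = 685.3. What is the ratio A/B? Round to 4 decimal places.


Spectral peak ratio:
Peak A = 425.7 counts
Peak B = 685.3 counts
Ratio = 425.7 / 685.3 = 0.6212

0.6212


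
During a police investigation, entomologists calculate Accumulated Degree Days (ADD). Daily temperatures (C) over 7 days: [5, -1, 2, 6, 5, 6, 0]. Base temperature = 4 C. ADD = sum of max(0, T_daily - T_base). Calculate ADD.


Computing ADD day by day:
Day 1: max(0, 5 - 4) = 1
Day 2: max(0, -1 - 4) = 0
Day 3: max(0, 2 - 4) = 0
Day 4: max(0, 6 - 4) = 2
Day 5: max(0, 5 - 4) = 1
Day 6: max(0, 6 - 4) = 2
Day 7: max(0, 0 - 4) = 0
Total ADD = 6

6


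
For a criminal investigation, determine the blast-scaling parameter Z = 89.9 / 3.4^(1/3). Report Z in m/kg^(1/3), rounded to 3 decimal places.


Scaled distance calculation:
W^(1/3) = 3.4^(1/3) = 1.503695
Z = R / W^(1/3) = 89.9 / 1.503695
Z = 59.786 m/kg^(1/3)

59.786


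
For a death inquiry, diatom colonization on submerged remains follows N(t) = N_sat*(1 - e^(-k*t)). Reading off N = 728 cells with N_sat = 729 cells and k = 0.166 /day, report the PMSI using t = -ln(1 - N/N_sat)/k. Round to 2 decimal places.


PMSI from diatom colonization curve:
N / N_sat = 728 / 729 = 0.998628
1 - N/N_sat = 0.001372
ln(1 - N/N_sat) = -6.591486
t = -ln(1 - N/N_sat) / k = -(-6.591486) / 0.166 = 39.71 days

39.71


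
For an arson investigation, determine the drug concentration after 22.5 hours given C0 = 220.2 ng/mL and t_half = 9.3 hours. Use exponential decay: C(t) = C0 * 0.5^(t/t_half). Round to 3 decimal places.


Drug concentration decay:
Number of half-lives = t / t_half = 22.5 / 9.3 = 2.419355
Decay factor = 0.5^2.419355 = 0.18693971
C(t) = 220.2 * 0.18693971 = 41.164 ng/mL

41.164


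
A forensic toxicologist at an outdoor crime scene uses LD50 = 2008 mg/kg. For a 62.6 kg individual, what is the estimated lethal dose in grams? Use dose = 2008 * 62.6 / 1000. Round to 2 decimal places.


Lethal dose calculation:
Lethal dose = LD50 * body_weight / 1000
= 2008 * 62.6 / 1000
= 125700.8 / 1000
= 125.70 g

125.70


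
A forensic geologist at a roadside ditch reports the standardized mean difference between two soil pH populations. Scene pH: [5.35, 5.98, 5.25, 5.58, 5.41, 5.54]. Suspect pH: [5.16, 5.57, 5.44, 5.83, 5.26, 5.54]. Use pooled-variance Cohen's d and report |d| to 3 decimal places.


Pooled-variance Cohen's d for soil pH comparison:
Scene mean = 33.11 / 6 = 5.518333
Suspect mean = 32.8 / 6 = 5.466667
Scene sample variance s_s^2 = 0.065897
Suspect sample variance s_c^2 = 0.057107
Pooled variance = ((n_s-1)*s_s^2 + (n_c-1)*s_c^2) / (n_s + n_c - 2) = 0.061502
Pooled SD = sqrt(0.061502) = 0.247996
Mean difference = 0.051667
|d| = |0.051667| / 0.247996 = 0.208

0.208


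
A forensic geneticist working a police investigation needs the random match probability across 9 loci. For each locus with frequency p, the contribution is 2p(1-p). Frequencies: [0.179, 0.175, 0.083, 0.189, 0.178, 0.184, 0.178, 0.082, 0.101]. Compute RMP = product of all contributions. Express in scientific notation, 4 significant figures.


Computing RMP for 9 loci:
Locus 1: 2 * 0.179 * 0.821 = 0.293918
Locus 2: 2 * 0.175 * 0.825 = 0.28875
Locus 3: 2 * 0.083 * 0.917 = 0.152222
Locus 4: 2 * 0.189 * 0.811 = 0.306558
Locus 5: 2 * 0.178 * 0.822 = 0.292632
Locus 6: 2 * 0.184 * 0.816 = 0.300288
Locus 7: 2 * 0.178 * 0.822 = 0.292632
Locus 8: 2 * 0.082 * 0.918 = 0.150552
Locus 9: 2 * 0.101 * 0.899 = 0.181598
RMP = 2.784e-06

2.784e-06


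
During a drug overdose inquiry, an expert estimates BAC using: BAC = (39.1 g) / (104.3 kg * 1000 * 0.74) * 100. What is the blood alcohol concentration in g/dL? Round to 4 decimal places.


Applying the Widmark formula:
BAC = (dose_g / (body_wt * 1000 * r)) * 100
Denominator = 104.3 * 1000 * 0.74 = 77182
BAC = (39.1 / 77182) * 100
BAC = 0.0507 g/dL

0.0507


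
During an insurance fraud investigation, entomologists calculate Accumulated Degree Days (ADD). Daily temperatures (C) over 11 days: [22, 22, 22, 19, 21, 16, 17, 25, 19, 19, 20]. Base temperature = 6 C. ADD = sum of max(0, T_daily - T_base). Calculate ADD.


Computing ADD day by day:
Day 1: max(0, 22 - 6) = 16
Day 2: max(0, 22 - 6) = 16
Day 3: max(0, 22 - 6) = 16
Day 4: max(0, 19 - 6) = 13
Day 5: max(0, 21 - 6) = 15
Day 6: max(0, 16 - 6) = 10
Day 7: max(0, 17 - 6) = 11
Day 8: max(0, 25 - 6) = 19
Day 9: max(0, 19 - 6) = 13
Day 10: max(0, 19 - 6) = 13
Day 11: max(0, 20 - 6) = 14
Total ADD = 156

156


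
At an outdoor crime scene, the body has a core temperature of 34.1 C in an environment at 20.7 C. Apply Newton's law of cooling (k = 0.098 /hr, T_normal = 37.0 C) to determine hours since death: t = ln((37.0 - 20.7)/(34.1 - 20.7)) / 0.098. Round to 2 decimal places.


Using Newton's law of cooling:
t = ln((T_normal - T_ambient) / (T_body - T_ambient)) / k
T_normal - T_ambient = 16.3
T_body - T_ambient = 13.4
Ratio = 1.216418
ln(ratio) = 0.19591
t = 0.19591 / 0.098 = 2.00 hours

2.00


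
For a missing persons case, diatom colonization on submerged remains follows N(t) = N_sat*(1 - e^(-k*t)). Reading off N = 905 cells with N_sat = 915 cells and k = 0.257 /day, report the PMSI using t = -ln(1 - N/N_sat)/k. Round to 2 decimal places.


PMSI from diatom colonization curve:
N / N_sat = 905 / 915 = 0.989071
1 - N/N_sat = 0.010929
ln(1 - N/N_sat) = -4.516335
t = -ln(1 - N/N_sat) / k = -(-4.516335) / 0.257 = 17.57 days

17.57


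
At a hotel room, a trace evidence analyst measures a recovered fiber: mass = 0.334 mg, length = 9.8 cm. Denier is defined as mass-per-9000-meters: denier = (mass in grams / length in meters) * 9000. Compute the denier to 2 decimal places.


Denier calculation:
Mass in grams = 0.334 mg / 1000 = 0.000334 g
Length in meters = 9.8 cm / 100 = 0.098 m
Linear density = mass / length = 0.000334 / 0.098 = 0.00340816 g/m
Denier = (g/m) * 9000 = 0.00340816 * 9000 = 30.67

30.67


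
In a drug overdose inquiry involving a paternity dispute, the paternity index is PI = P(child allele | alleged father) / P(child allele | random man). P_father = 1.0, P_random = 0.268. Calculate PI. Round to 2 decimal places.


Paternity Index calculation:
PI = P(allele|father) / P(allele|random)
PI = 1.0 / 0.268
PI = 3.73

3.73


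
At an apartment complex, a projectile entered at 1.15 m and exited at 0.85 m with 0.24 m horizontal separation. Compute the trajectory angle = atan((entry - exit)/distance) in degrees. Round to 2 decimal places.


Bullet trajectory angle:
Height difference = 1.15 - 0.85 = 0.3 m
angle = atan(0.3 / 0.24)
angle = atan(1.25)
angle = 51.34 degrees

51.34


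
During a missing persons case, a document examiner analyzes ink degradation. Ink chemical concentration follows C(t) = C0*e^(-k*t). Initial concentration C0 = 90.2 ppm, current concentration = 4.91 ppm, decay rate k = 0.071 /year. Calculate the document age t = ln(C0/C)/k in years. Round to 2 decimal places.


Document age estimation:
C0/C = 90.2 / 4.91 = 18.370672
ln(C0/C) = 2.910755
t = 2.910755 / 0.071 = 41.00 years

41.00


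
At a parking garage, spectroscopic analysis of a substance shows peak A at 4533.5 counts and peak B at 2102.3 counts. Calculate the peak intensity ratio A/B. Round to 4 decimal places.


Spectral peak ratio:
Peak A = 4533.5 counts
Peak B = 2102.3 counts
Ratio = 4533.5 / 2102.3 = 2.1564

2.1564


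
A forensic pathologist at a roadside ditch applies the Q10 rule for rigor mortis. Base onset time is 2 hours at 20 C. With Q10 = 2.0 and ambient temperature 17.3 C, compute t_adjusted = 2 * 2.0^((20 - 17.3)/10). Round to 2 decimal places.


Rigor mortis time adjustment:
Exponent = (T_ref - T_actual) / 10 = (20 - 17.3) / 10 = 0.27
Q10 factor = 2.0^0.27 = 1.20581
t_adjusted = 2 * 1.20581 = 2.41 hours

2.41


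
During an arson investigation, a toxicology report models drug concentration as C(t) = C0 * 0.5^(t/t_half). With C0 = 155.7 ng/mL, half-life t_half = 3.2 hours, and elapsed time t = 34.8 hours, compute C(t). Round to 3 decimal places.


Drug concentration decay:
Number of half-lives = t / t_half = 34.8 / 3.2 = 10.875
Decay factor = 0.5^10.875 = 0.00053247
C(t) = 155.7 * 0.00053247 = 0.083 ng/mL

0.083


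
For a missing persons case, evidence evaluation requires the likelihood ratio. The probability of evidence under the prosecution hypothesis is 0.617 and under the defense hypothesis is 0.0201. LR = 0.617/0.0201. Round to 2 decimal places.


Likelihood ratio calculation:
LR = P(E|Hp) / P(E|Hd)
LR = 0.617 / 0.0201
LR = 30.70

30.70


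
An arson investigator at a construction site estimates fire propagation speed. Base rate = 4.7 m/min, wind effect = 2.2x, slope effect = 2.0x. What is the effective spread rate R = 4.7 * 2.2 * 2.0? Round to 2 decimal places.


Fire spread rate calculation:
R = R0 * wind_factor * slope_factor
= 4.7 * 2.2 * 2.0
= 10.34 * 2.0
= 20.68 m/min

20.68


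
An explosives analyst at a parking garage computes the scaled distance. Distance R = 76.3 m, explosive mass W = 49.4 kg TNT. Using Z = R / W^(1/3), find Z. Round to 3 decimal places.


Scaled distance calculation:
W^(1/3) = 49.4^(1/3) = 3.669236
Z = R / W^(1/3) = 76.3 / 3.669236
Z = 20.795 m/kg^(1/3)

20.795


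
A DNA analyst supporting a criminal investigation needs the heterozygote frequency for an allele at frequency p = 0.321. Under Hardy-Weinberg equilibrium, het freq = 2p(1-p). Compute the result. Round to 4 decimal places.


Hardy-Weinberg heterozygote frequency:
q = 1 - p = 1 - 0.321 = 0.679
2pq = 2 * 0.321 * 0.679 = 0.4359

0.4359


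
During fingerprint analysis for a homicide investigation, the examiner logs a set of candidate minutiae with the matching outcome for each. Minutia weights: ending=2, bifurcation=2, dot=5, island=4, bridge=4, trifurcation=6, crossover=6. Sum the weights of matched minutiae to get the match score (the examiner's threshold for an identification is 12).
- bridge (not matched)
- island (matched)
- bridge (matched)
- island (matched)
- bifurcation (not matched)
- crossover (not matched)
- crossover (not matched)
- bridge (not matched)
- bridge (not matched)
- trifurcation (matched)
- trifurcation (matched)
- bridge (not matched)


Weighted minutiae match score:
  bridge: not matched, +0
  island: matched, +4 (running total 4)
  bridge: matched, +4 (running total 8)
  island: matched, +4 (running total 12)
  bifurcation: not matched, +0
  crossover: not matched, +0
  crossover: not matched, +0
  bridge: not matched, +0
  bridge: not matched, +0
  trifurcation: matched, +6 (running total 18)
  trifurcation: matched, +6 (running total 24)
  bridge: not matched, +0
Total score = 24
Threshold = 12; verdict = identification

24


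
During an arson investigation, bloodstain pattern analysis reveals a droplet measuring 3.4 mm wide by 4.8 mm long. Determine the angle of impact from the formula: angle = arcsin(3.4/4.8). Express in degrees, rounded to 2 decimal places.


Blood spatter impact angle calculation:
width / length = 3.4 / 4.8 = 0.708333
angle = arcsin(0.708333)
angle = 45.10 degrees

45.10


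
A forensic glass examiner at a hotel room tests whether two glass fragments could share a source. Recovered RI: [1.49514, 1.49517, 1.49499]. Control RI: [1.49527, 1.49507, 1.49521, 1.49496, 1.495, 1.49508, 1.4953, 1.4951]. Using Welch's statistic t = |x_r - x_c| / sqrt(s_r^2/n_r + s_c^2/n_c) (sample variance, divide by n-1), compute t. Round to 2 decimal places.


Welch's t-criterion for glass RI comparison:
Recovered mean = sum / n_r = 4.4853 / 3 = 1.4951
Control mean = sum / n_c = 11.96099 / 8 = 1.4951238
Recovered sample variance s_r^2 = 9.3e-09
Control sample variance s_c^2 = 1.53411e-08
Welch SE (unpooled) = sqrt(s_r^2/n_r + s_c^2/n_c) = sqrt(3.1e-09 + 1.91763e-09) = sqrt(5.01763e-09) = 7.08352e-05
|mean_r - mean_c| = 2.375e-05
t = 2.375e-05 / 7.08352e-05 = 0.34

0.34


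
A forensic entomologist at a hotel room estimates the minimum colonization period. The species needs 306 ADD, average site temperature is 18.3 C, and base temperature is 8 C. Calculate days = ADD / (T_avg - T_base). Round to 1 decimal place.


Insect development time:
Effective temperature = avg_temp - T_base = 18.3 - 8 = 10.3 C
Days = ADD / effective_temp = 306 / 10.3 = 29.7 days

29.7


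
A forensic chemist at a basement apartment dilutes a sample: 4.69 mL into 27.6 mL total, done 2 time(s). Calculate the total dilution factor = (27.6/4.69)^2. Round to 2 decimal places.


Dilution factor calculation:
Single dilution = V_total / V_sample = 27.6 / 4.69 ≈ 5.884861
Number of dilutions = 2
Total DF = (27.6 / 4.69)^2 (full precision, rounded at the end) = 34.63

34.63


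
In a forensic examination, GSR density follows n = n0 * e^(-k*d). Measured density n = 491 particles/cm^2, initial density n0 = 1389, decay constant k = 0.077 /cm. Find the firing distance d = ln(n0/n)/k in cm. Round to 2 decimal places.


GSR distance calculation:
n0/n = 1389 / 491 = 2.828921
ln(n0/n) = 1.039895
d = 1.039895 / 0.077 = 13.51 cm

13.51


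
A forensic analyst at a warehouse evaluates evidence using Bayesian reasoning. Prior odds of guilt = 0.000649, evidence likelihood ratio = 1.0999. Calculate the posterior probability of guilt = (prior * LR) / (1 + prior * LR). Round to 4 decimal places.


Bayesian evidence evaluation:
Posterior odds = prior_odds * LR = 0.000649 * 1.0999 = 0.0007138351
Posterior probability = posterior_odds / (1 + posterior_odds)
= 0.0007138351 / (1 + 0.0007138351)
= 0.0007138351 / 1.0007138351
= 0.0007

0.0007


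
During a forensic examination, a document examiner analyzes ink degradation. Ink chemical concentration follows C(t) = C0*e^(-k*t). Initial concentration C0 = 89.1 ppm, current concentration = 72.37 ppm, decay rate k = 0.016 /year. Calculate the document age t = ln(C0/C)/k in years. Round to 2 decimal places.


Document age estimation:
C0/C = 89.1 / 72.37 = 1.231173
ln(C0/C) = 0.207967
t = 0.207967 / 0.016 = 13.00 years

13.00


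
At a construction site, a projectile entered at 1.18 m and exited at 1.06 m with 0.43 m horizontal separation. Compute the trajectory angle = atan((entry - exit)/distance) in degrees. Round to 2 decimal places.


Bullet trajectory angle:
Height difference = 1.18 - 1.06 = 0.12 m
angle = atan(0.12 / 0.43)
angle = atan(0.27907)
angle = 15.59 degrees

15.59


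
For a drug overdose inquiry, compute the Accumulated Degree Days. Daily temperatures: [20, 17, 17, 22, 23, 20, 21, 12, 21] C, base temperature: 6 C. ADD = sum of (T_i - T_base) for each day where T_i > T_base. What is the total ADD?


Computing ADD day by day:
Day 1: max(0, 20 - 6) = 14
Day 2: max(0, 17 - 6) = 11
Day 3: max(0, 17 - 6) = 11
Day 4: max(0, 22 - 6) = 16
Day 5: max(0, 23 - 6) = 17
Day 6: max(0, 20 - 6) = 14
Day 7: max(0, 21 - 6) = 15
Day 8: max(0, 12 - 6) = 6
Day 9: max(0, 21 - 6) = 15
Total ADD = 119

119


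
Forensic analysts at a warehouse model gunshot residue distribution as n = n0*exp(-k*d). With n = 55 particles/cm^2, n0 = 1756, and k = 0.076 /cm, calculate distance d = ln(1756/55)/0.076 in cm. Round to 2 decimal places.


GSR distance calculation:
n0/n = 1756 / 55 = 31.927273
ln(n0/n) = 3.463461
d = 3.463461 / 0.076 = 45.57 cm

45.57


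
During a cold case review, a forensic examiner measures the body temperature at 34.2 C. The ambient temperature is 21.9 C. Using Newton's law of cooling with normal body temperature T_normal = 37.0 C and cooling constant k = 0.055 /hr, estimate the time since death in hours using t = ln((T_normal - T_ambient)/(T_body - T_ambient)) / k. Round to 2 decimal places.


Using Newton's law of cooling:
t = ln((T_normal - T_ambient) / (T_body - T_ambient)) / k
T_normal - T_ambient = 15.1
T_body - T_ambient = 12.3
Ratio = 1.227642
ln(ratio) = 0.205095
t = 0.205095 / 0.055 = 3.73 hours

3.73


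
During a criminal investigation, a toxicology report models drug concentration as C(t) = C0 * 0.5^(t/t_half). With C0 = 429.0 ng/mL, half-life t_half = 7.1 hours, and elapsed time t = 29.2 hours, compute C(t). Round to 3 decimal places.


Drug concentration decay:
Number of half-lives = t / t_half = 29.2 / 7.1 = 4.112676
Decay factor = 0.5^4.112676 = 0.05780444
C(t) = 429.0 * 0.05780444 = 24.798 ng/mL

24.798


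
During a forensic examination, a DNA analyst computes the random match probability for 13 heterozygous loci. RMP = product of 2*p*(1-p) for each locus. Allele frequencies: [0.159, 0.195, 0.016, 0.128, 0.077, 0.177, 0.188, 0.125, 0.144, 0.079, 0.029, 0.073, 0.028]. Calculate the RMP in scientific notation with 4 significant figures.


Computing RMP for 13 loci:
Locus 1: 2 * 0.159 * 0.841 = 0.267438
Locus 2: 2 * 0.195 * 0.805 = 0.31395
Locus 3: 2 * 0.016 * 0.984 = 0.031488
Locus 4: 2 * 0.128 * 0.872 = 0.223232
Locus 5: 2 * 0.077 * 0.923 = 0.142142
Locus 6: 2 * 0.177 * 0.823 = 0.291342
Locus 7: 2 * 0.188 * 0.812 = 0.305312
Locus 8: 2 * 0.125 * 0.875 = 0.21875
Locus 9: 2 * 0.144 * 0.856 = 0.246528
Locus 10: 2 * 0.079 * 0.921 = 0.145518
Locus 11: 2 * 0.029 * 0.971 = 0.056318
Locus 12: 2 * 0.073 * 0.927 = 0.135342
Locus 13: 2 * 0.028 * 0.972 = 0.054432
RMP = 2.430e-11

2.430e-11


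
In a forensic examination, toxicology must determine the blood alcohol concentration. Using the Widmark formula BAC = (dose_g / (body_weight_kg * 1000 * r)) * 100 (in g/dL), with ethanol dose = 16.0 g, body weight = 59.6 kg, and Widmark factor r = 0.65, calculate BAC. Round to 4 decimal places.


Applying the Widmark formula:
BAC = (dose_g / (body_wt * 1000 * r)) * 100
Denominator = 59.6 * 1000 * 0.65 = 38740
BAC = (16.0 / 38740) * 100
BAC = 0.0413 g/dL

0.0413


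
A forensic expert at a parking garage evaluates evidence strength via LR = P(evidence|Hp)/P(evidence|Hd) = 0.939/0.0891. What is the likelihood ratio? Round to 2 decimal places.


Likelihood ratio calculation:
LR = P(E|Hp) / P(E|Hd)
LR = 0.939 / 0.0891
LR = 10.54

10.54


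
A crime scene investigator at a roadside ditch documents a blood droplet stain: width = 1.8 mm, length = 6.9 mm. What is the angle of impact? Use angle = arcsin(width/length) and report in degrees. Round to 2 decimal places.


Blood spatter impact angle calculation:
width / length = 1.8 / 6.9 = 0.26087
angle = arcsin(0.26087)
angle = 15.12 degrees

15.12


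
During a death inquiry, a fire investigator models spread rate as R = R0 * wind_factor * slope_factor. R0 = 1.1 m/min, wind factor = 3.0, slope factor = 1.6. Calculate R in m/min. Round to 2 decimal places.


Fire spread rate calculation:
R = R0 * wind_factor * slope_factor
= 1.1 * 3.0 * 1.6
= 3.3 * 1.6
= 5.28 m/min

5.28


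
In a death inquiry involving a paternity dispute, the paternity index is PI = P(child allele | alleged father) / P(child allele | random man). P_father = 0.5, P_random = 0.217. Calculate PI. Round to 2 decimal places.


Paternity Index calculation:
PI = P(allele|father) / P(allele|random)
PI = 0.5 / 0.217
PI = 2.30

2.30


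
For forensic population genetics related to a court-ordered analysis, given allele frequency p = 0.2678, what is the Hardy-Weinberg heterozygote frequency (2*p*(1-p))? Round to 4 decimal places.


Hardy-Weinberg heterozygote frequency:
q = 1 - p = 1 - 0.2678 = 0.7322
2pq = 2 * 0.2678 * 0.7322 = 0.3922

0.3922


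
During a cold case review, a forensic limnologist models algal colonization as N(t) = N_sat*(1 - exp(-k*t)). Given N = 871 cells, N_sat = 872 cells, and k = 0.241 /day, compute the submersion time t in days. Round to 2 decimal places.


PMSI from diatom colonization curve:
N / N_sat = 871 / 872 = 0.998853
1 - N/N_sat = 0.001147
ln(1 - N/N_sat) = -6.770605
t = -ln(1 - N/N_sat) / k = -(-6.770605) / 0.241 = 28.09 days

28.09


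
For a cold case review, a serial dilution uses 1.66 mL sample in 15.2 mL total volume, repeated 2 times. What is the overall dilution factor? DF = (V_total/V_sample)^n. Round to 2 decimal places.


Dilution factor calculation:
Single dilution = V_total / V_sample = 15.2 / 1.66 ≈ 9.156627
Number of dilutions = 2
Total DF = (15.2 / 1.66)^2 (full precision, rounded at the end) = 83.84

83.84


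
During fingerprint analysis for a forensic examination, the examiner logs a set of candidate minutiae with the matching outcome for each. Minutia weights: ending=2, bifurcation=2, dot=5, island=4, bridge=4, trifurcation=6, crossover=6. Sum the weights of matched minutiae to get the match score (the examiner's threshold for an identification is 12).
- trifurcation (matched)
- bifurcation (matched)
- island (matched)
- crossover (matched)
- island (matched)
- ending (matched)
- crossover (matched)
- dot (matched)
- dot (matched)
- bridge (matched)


Weighted minutiae match score:
  trifurcation: matched, +6 (running total 6)
  bifurcation: matched, +2 (running total 8)
  island: matched, +4 (running total 12)
  crossover: matched, +6 (running total 18)
  island: matched, +4 (running total 22)
  ending: matched, +2 (running total 24)
  crossover: matched, +6 (running total 30)
  dot: matched, +5 (running total 35)
  dot: matched, +5 (running total 40)
  bridge: matched, +4 (running total 44)
Total score = 44
Threshold = 12; verdict = identification

44


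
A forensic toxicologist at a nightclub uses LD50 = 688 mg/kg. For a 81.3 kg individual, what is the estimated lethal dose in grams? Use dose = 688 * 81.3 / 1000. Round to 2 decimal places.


Lethal dose calculation:
Lethal dose = LD50 * body_weight / 1000
= 688 * 81.3 / 1000
= 55934.4 / 1000
= 55.93 g

55.93


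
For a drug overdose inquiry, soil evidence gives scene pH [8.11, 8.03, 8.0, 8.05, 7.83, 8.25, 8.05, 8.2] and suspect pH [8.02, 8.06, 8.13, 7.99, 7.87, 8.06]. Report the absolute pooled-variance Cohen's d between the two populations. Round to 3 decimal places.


Pooled-variance Cohen's d for soil pH comparison:
Scene mean = 64.52 / 8 = 8.065
Suspect mean = 48.13 / 6 = 8.021667
Scene sample variance s_s^2 = 0.016514
Suspect sample variance s_c^2 = 0.007737
Pooled variance = ((n_s-1)*s_s^2 + (n_c-1)*s_c^2) / (n_s + n_c - 2) = 0.012857
Pooled SD = sqrt(0.012857) = 0.113389
Mean difference = 0.043333
|d| = |0.043333| / 0.113389 = 0.382

0.382


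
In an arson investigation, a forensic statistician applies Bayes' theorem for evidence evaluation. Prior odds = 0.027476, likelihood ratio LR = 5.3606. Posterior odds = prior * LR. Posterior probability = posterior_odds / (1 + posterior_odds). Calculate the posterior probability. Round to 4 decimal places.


Bayesian evidence evaluation:
Posterior odds = prior_odds * LR = 0.027476 * 5.3606 = 0.1472878
Posterior probability = posterior_odds / (1 + posterior_odds)
= 0.1472878 / (1 + 0.1472878)
= 0.1472878 / 1.1472878
= 0.1284

0.1284


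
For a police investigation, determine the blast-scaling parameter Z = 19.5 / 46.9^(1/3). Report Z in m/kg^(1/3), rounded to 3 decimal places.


Scaled distance calculation:
W^(1/3) = 46.9^(1/3) = 3.606265
Z = R / W^(1/3) = 19.5 / 3.606265
Z = 5.407 m/kg^(1/3)

5.407


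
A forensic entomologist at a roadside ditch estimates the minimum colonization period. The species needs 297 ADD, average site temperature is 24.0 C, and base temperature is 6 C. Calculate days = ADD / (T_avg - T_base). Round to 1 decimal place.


Insect development time:
Effective temperature = avg_temp - T_base = 24.0 - 6 = 18.0 C
Days = ADD / effective_temp = 297 / 18.0 = 16.5 days

16.5


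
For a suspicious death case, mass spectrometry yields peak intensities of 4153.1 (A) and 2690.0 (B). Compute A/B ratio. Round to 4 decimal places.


Spectral peak ratio:
Peak A = 4153.1 counts
Peak B = 2690.0 counts
Ratio = 4153.1 / 2690.0 = 1.5439

1.5439


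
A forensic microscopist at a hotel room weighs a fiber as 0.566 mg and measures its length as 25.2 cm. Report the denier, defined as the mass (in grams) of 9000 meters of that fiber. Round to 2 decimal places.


Denier calculation:
Mass in grams = 0.566 mg / 1000 = 0.000566 g
Length in meters = 25.2 cm / 100 = 0.252 m
Linear density = mass / length = 0.000566 / 0.252 = 0.00224603 g/m
Denier = (g/m) * 9000 = 0.00224603 * 9000 = 20.21

20.21


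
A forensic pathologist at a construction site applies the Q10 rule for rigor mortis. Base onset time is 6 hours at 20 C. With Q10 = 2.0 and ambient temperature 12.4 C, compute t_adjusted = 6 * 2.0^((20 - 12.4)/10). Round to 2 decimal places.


Rigor mortis time adjustment:
Exponent = (T_ref - T_actual) / 10 = (20 - 12.4) / 10 = 0.76
Q10 factor = 2.0^0.76 = 1.69349
t_adjusted = 6 * 1.69349 = 10.16 hours

10.16


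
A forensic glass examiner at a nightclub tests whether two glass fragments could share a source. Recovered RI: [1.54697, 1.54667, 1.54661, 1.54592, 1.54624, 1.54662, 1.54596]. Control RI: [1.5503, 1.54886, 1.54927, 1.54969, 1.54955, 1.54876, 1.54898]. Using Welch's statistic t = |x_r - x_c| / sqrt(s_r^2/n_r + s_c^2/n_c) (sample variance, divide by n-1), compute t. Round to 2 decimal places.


Welch's t-criterion for glass RI comparison:
Recovered mean = sum / n_r = 10.82499 / 7 = 1.5464271
Control mean = sum / n_c = 10.84541 / 7 = 1.5493443
Recovered sample variance s_r^2 = 1.5579e-07
Control sample variance s_c^2 = 2.98229e-07
Welch SE (unpooled) = sqrt(s_r^2/n_r + s_c^2/n_c) = sqrt(2.22558e-08 + 4.26041e-08) = sqrt(6.48599e-08) = 0.000254676
|mean_r - mean_c| = 0.00291714
t = 0.00291714 / 0.000254676 = 11.45

11.45


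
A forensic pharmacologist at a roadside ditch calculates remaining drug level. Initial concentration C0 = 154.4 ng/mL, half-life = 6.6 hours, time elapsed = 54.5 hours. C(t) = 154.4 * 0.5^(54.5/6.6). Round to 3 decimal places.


Drug concentration decay:
Number of half-lives = t / t_half = 54.5 / 6.6 = 8.257576
Decay factor = 0.5^8.257576 = 0.00326755
C(t) = 154.4 * 0.00326755 = 0.505 ng/mL

0.505


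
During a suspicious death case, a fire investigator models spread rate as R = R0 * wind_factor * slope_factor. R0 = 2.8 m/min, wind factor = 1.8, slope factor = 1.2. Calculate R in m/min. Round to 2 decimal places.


Fire spread rate calculation:
R = R0 * wind_factor * slope_factor
= 2.8 * 1.8 * 1.2
= 5.04 * 1.2
= 6.05 m/min

6.05


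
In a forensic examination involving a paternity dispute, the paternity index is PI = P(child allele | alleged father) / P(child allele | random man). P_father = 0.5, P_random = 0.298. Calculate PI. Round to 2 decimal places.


Paternity Index calculation:
PI = P(allele|father) / P(allele|random)
PI = 0.5 / 0.298
PI = 1.68

1.68


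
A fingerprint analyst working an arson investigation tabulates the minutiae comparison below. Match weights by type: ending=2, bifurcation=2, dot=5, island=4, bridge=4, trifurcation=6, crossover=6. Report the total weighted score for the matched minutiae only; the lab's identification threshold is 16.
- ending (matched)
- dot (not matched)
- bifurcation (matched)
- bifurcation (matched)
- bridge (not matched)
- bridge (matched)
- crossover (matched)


Weighted minutiae match score:
  ending: matched, +2 (running total 2)
  dot: not matched, +0
  bifurcation: matched, +2 (running total 4)
  bifurcation: matched, +2 (running total 6)
  bridge: not matched, +0
  bridge: matched, +4 (running total 10)
  crossover: matched, +6 (running total 16)
Total score = 16
Threshold = 16; verdict = identification

16


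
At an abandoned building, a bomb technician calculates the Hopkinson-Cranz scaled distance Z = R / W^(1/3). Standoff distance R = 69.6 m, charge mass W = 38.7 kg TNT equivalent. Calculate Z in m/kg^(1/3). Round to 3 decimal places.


Scaled distance calculation:
W^(1/3) = 38.7^(1/3) = 3.382494
Z = R / W^(1/3) = 69.6 / 3.382494
Z = 20.577 m/kg^(1/3)

20.577


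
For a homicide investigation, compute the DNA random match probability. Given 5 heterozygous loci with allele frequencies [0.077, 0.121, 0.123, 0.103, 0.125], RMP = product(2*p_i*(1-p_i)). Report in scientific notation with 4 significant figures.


Computing RMP for 5 loci:
Locus 1: 2 * 0.077 * 0.923 = 0.142142
Locus 2: 2 * 0.121 * 0.879 = 0.212718
Locus 3: 2 * 0.123 * 0.877 = 0.215742
Locus 4: 2 * 0.103 * 0.897 = 0.184782
Locus 5: 2 * 0.125 * 0.875 = 0.21875
RMP = 2.637e-04

2.637e-04


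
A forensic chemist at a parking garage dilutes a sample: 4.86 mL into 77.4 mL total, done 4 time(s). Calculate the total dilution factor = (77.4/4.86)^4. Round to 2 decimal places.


Dilution factor calculation:
Single dilution = V_total / V_sample = 77.4 / 4.86 ≈ 15.925926
Number of dilutions = 4
Total DF = (77.4 / 4.86)^4 (full precision, rounded at the end) = 64330.77

64330.77


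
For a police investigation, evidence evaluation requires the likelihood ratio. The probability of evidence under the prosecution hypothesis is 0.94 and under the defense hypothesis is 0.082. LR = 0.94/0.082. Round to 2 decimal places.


Likelihood ratio calculation:
LR = P(E|Hp) / P(E|Hd)
LR = 0.94 / 0.082
LR = 11.46

11.46


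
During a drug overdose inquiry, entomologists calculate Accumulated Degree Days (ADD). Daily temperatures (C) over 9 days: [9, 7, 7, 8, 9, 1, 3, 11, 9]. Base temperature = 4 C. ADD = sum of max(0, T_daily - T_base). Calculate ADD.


Computing ADD day by day:
Day 1: max(0, 9 - 4) = 5
Day 2: max(0, 7 - 4) = 3
Day 3: max(0, 7 - 4) = 3
Day 4: max(0, 8 - 4) = 4
Day 5: max(0, 9 - 4) = 5
Day 6: max(0, 1 - 4) = 0
Day 7: max(0, 3 - 4) = 0
Day 8: max(0, 11 - 4) = 7
Day 9: max(0, 9 - 4) = 5
Total ADD = 32

32


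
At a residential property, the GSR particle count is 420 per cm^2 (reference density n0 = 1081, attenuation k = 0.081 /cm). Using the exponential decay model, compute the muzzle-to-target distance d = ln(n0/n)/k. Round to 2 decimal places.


GSR distance calculation:
n0/n = 1081 / 420 = 2.57381
ln(n0/n) = 0.945387
d = 0.945387 / 0.081 = 11.67 cm

11.67


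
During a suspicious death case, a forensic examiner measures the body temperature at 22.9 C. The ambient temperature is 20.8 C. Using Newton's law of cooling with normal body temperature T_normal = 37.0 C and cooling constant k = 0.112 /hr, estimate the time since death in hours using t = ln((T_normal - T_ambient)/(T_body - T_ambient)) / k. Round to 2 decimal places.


Using Newton's law of cooling:
t = ln((T_normal - T_ambient) / (T_body - T_ambient)) / k
T_normal - T_ambient = 16.2
T_body - T_ambient = 2.1
Ratio = 7.714286
ln(ratio) = 2.043074
t = 2.043074 / 0.112 = 18.24 hours

18.24


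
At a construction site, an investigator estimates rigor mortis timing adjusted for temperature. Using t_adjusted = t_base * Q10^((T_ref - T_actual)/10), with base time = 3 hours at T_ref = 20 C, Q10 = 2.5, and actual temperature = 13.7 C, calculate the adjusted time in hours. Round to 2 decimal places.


Rigor mortis time adjustment:
Exponent = (T_ref - T_actual) / 10 = (20 - 13.7) / 10 = 0.63
Q10 factor = 2.5^0.63 = 1.78116
t_adjusted = 3 * 1.78116 = 5.34 hours

5.34
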